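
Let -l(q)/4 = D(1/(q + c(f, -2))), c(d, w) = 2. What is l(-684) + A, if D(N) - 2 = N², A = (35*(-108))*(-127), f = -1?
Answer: 55820926611/116281 ≈ 4.8005e+5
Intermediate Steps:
A = 480060 (A = -3780*(-127) = 480060)
D(N) = 2 + N²
l(q) = -8 - 4/(2 + q)² (l(q) = -4*(2 + (1/(q + 2))²) = -4*(2 + (1/(2 + q))²) = -4*(2 + (2 + q)⁻²) = -8 - 4/(2 + q)²)
l(-684) + A = (-8 - 4/(2 - 684)²) + 480060 = (-8 - 4/(-682)²) + 480060 = (-8 - 4*1/465124) + 480060 = (-8 - 1/116281) + 480060 = -930249/116281 + 480060 = 55820926611/116281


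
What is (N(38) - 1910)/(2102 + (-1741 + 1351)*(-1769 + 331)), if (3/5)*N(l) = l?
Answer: -2770/844383 ≈ -0.0032805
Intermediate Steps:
N(l) = 5*l/3
(N(38) - 1910)/(2102 + (-1741 + 1351)*(-1769 + 331)) = ((5/3)*38 - 1910)/(2102 + (-1741 + 1351)*(-1769 + 331)) = (190/3 - 1910)/(2102 - 390*(-1438)) = -5540/(3*(2102 + 560820)) = -5540/3/562922 = -5540/3*1/562922 = -2770/844383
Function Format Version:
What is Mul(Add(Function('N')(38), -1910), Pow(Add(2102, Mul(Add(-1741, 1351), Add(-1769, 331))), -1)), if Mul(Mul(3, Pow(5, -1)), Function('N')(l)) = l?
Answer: Rational(-2770, 844383) ≈ -0.0032805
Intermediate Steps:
Function('N')(l) = Mul(Rational(5, 3), l)
Mul(Add(Function('N')(38), -1910), Pow(Add(2102, Mul(Add(-1741, 1351), Add(-1769, 331))), -1)) = Mul(Add(Mul(Rational(5, 3), 38), -1910), Pow(Add(2102, Mul(Add(-1741, 1351), Add(-1769, 331))), -1)) = Mul(Add(Rational(190, 3), -1910), Pow(Add(2102, Mul(-390, -1438)), -1)) = Mul(Rational(-5540, 3), Pow(Add(2102, 560820), -1)) = Mul(Rational(-5540, 3), Pow(562922, -1)) = Mul(Rational(-5540, 3), Rational(1, 562922)) = Rational(-2770, 844383)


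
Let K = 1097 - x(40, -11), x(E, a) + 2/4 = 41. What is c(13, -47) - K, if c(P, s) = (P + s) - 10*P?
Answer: -2441/2 ≈ -1220.5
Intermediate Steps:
x(E, a) = 81/2 (x(E, a) = -½ + 41 = 81/2)
c(P, s) = s - 9*P
K = 2113/2 (K = 1097 - 1*81/2 = 1097 - 81/2 = 2113/2 ≈ 1056.5)
c(13, -47) - K = (-47 - 9*13) - 1*2113/2 = (-47 - 117) - 2113/2 = -164 - 2113/2 = -2441/2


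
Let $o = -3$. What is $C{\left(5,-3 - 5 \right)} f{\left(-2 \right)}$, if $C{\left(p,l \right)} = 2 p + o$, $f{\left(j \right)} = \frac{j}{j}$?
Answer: $7$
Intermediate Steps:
$f{\left(j \right)} = 1$
$C{\left(p,l \right)} = -3 + 2 p$ ($C{\left(p,l \right)} = 2 p - 3 = -3 + 2 p$)
$C{\left(5,-3 - 5 \right)} f{\left(-2 \right)} = \left(-3 + 2 \cdot 5\right) 1 = \left(-3 + 10\right) 1 = 7 \cdot 1 = 7$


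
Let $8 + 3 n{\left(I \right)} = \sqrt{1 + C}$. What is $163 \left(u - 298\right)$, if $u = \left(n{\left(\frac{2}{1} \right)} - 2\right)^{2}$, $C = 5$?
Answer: $- \frac{404240}{9} - \frac{4564 \sqrt{6}}{9} \approx -46158.0$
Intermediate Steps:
$n{\left(I \right)} = - \frac{8}{3} + \frac{\sqrt{6}}{3}$ ($n{\left(I \right)} = - \frac{8}{3} + \frac{\sqrt{1 + 5}}{3} = - \frac{8}{3} + \frac{\sqrt{6}}{3}$)
$u = \left(- \frac{14}{3} + \frac{\sqrt{6}}{3}\right)^{2}$ ($u = \left(\left(- \frac{8}{3} + \frac{\sqrt{6}}{3}\right) - 2\right)^{2} = \left(- \frac{14}{3} + \frac{\sqrt{6}}{3}\right)^{2} \approx 14.824$)
$163 \left(u - 298\right) = 163 \left(\frac{\left(14 - \sqrt{6}\right)^{2}}{9} - 298\right) = 163 \left(-298 + \frac{\left(14 - \sqrt{6}\right)^{2}}{9}\right) = -48574 + \frac{163 \left(14 - \sqrt{6}\right)^{2}}{9}$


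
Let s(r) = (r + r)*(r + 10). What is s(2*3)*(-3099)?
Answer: -595008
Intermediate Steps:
s(r) = 2*r*(10 + r) (s(r) = (2*r)*(10 + r) = 2*r*(10 + r))
s(2*3)*(-3099) = (2*(2*3)*(10 + 2*3))*(-3099) = (2*6*(10 + 6))*(-3099) = (2*6*16)*(-3099) = 192*(-3099) = -595008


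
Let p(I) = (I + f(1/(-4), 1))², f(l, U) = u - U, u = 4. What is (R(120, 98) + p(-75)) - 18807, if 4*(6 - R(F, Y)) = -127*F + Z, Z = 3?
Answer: -39231/4 ≈ -9807.8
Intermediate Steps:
f(l, U) = 4 - U
R(F, Y) = 21/4 + 127*F/4 (R(F, Y) = 6 - (-127*F + 3)/4 = 6 - (3 - 127*F)/4 = 6 + (-¾ + 127*F/4) = 21/4 + 127*F/4)
p(I) = (3 + I)² (p(I) = (I + (4 - 1*1))² = (I + (4 - 1))² = (I + 3)² = (3 + I)²)
(R(120, 98) + p(-75)) - 18807 = ((21/4 + (127/4)*120) + (3 - 75)²) - 18807 = ((21/4 + 3810) + (-72)²) - 18807 = (15261/4 + 5184) - 18807 = 35997/4 - 18807 = -39231/4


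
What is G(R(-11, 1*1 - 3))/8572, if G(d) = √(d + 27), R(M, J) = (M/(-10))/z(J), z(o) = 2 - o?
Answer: √10910/171440 ≈ 0.00060926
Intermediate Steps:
R(M, J) = -M/(10*(2 - J)) (R(M, J) = (M/(-10))/(2 - J) = (M*(-⅒))/(2 - J) = (-M/10)/(2 - J) = -M/(10*(2 - J)))
G(d) = √(27 + d)
G(R(-11, 1*1 - 3))/8572 = √(27 + (⅒)*(-11)/(-2 + (1*1 - 3)))/8572 = √(27 + (⅒)*(-11)/(-2 + (1 - 3)))*(1/8572) = √(27 + (⅒)*(-11)/(-2 - 2))*(1/8572) = √(27 + (⅒)*(-11)/(-4))*(1/8572) = √(27 + (⅒)*(-11)*(-¼))*(1/8572) = √(27 + 11/40)*(1/8572) = √(1091/40)*(1/8572) = (√10910/20)*(1/8572) = √10910/171440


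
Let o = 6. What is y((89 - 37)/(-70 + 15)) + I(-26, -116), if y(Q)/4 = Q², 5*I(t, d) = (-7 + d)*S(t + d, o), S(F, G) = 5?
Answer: -361259/3025 ≈ -119.42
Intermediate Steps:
I(t, d) = -7 + d (I(t, d) = ((-7 + d)*5)/5 = (-35 + 5*d)/5 = -7 + d)
y(Q) = 4*Q²
y((89 - 37)/(-70 + 15)) + I(-26, -116) = 4*((89 - 37)/(-70 + 15))² + (-7 - 116) = 4*(52/(-55))² - 123 = 4*(52*(-1/55))² - 123 = 4*(-52/55)² - 123 = 4*(2704/3025) - 123 = 10816/3025 - 123 = -361259/3025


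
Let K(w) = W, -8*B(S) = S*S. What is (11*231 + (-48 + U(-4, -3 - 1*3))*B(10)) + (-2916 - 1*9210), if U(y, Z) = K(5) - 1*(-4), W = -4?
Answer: -8985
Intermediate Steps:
B(S) = -S**2/8 (B(S) = -S*S/8 = -S**2/8)
K(w) = -4
U(y, Z) = 0 (U(y, Z) = -4 - 1*(-4) = -4 + 4 = 0)
(11*231 + (-48 + U(-4, -3 - 1*3))*B(10)) + (-2916 - 1*9210) = (11*231 + (-48 + 0)*(-1/8*10**2)) + (-2916 - 1*9210) = (2541 - (-6)*100) + (-2916 - 9210) = (2541 - 48*(-25/2)) - 12126 = (2541 + 600) - 12126 = 3141 - 12126 = -8985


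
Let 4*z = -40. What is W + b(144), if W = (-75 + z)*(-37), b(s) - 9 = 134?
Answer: 3288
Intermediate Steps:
z = -10 (z = (¼)*(-40) = -10)
b(s) = 143 (b(s) = 9 + 134 = 143)
W = 3145 (W = (-75 - 10)*(-37) = -85*(-37) = 3145)
W + b(144) = 3145 + 143 = 3288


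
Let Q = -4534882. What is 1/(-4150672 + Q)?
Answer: -1/8685554 ≈ -1.1513e-7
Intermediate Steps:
1/(-4150672 + Q) = 1/(-4150672 - 4534882) = 1/(-8685554) = -1/8685554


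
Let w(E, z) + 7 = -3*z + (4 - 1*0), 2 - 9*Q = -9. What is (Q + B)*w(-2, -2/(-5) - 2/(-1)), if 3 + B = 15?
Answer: -2023/15 ≈ -134.87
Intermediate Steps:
Q = 11/9 (Q = 2/9 - ⅑*(-9) = 2/9 + 1 = 11/9 ≈ 1.2222)
B = 12 (B = -3 + 15 = 12)
w(E, z) = -3 - 3*z (w(E, z) = -7 + (-3*z + (4 - 1*0)) = -7 + (-3*z + (4 + 0)) = -7 + (-3*z + 4) = -7 + (4 - 3*z) = -3 - 3*z)
(Q + B)*w(-2, -2/(-5) - 2/(-1)) = (11/9 + 12)*(-3 - 3*(-2/(-5) - 2/(-1))) = 119*(-3 - 3*(-2*(-⅕) - 2*(-1)))/9 = 119*(-3 - 3*(⅖ + 2))/9 = 119*(-3 - 3*12/5)/9 = 119*(-3 - 36/5)/9 = (119/9)*(-51/5) = -2023/15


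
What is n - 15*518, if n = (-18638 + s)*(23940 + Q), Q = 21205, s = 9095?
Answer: -430826505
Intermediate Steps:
n = -430818735 (n = (-18638 + 9095)*(23940 + 21205) = -9543*45145 = -430818735)
n - 15*518 = -430818735 - 15*518 = -430818735 - 1*7770 = -430818735 - 7770 = -430826505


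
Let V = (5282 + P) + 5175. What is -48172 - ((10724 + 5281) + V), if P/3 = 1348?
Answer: -78678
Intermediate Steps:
P = 4044 (P = 3*1348 = 4044)
V = 14501 (V = (5282 + 4044) + 5175 = 9326 + 5175 = 14501)
-48172 - ((10724 + 5281) + V) = -48172 - ((10724 + 5281) + 14501) = -48172 - (16005 + 14501) = -48172 - 1*30506 = -48172 - 30506 = -78678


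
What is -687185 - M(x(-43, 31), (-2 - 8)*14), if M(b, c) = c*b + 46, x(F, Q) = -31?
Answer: -691571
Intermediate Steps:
M(b, c) = 46 + b*c (M(b, c) = b*c + 46 = 46 + b*c)
-687185 - M(x(-43, 31), (-2 - 8)*14) = -687185 - (46 - 31*(-2 - 8)*14) = -687185 - (46 - (-310)*14) = -687185 - (46 - 31*(-140)) = -687185 - (46 + 4340) = -687185 - 1*4386 = -687185 - 4386 = -691571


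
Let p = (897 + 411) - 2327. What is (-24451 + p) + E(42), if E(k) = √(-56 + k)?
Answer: -25470 + I*√14 ≈ -25470.0 + 3.7417*I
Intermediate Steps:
p = -1019 (p = 1308 - 2327 = -1019)
(-24451 + p) + E(42) = (-24451 - 1019) + √(-56 + 42) = -25470 + √(-14) = -25470 + I*√14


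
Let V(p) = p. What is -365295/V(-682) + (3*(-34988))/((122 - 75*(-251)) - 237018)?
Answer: 79731831393/148724422 ≈ 536.10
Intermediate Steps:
-365295/V(-682) + (3*(-34988))/((122 - 75*(-251)) - 237018) = -365295/(-682) + (3*(-34988))/((122 - 75*(-251)) - 237018) = -365295*(-1/682) - 104964/((122 + 18825) - 237018) = 365295/682 - 104964/(18947 - 237018) = 365295/682 - 104964/(-218071) = 365295/682 - 104964*(-1/218071) = 365295/682 + 104964/218071 = 79731831393/148724422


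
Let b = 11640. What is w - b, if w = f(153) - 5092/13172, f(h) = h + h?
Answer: -37324135/3293 ≈ -11334.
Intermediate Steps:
f(h) = 2*h
w = 1006385/3293 (w = 2*153 - 5092/13172 = 306 - 5092/13172 = 306 - 1*1273/3293 = 306 - 1273/3293 = 1006385/3293 ≈ 305.61)
w - b = 1006385/3293 - 1*11640 = 1006385/3293 - 11640 = -37324135/3293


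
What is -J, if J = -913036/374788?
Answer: 228259/93697 ≈ 2.4361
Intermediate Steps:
J = -228259/93697 (J = -913036*1/374788 = -228259/93697 ≈ -2.4361)
-J = -1*(-228259/93697) = 228259/93697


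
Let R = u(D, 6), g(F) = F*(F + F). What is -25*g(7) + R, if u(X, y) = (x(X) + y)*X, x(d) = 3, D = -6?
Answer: -2504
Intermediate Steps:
g(F) = 2*F² (g(F) = F*(2*F) = 2*F²)
u(X, y) = X*(3 + y) (u(X, y) = (3 + y)*X = X*(3 + y))
R = -54 (R = -6*(3 + 6) = -6*9 = -54)
-25*g(7) + R = -50*7² - 54 = -50*49 - 54 = -25*98 - 54 = -2450 - 54 = -2504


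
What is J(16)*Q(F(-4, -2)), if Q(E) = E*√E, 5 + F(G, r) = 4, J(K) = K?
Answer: -16*I ≈ -16.0*I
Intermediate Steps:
F(G, r) = -1 (F(G, r) = -5 + 4 = -1)
Q(E) = E^(3/2)
J(16)*Q(F(-4, -2)) = 16*(-1)^(3/2) = 16*(-I) = -16*I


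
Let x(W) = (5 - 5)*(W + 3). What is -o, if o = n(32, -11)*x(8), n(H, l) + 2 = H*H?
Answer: 0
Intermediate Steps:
n(H, l) = -2 + H**2 (n(H, l) = -2 + H*H = -2 + H**2)
x(W) = 0 (x(W) = 0*(3 + W) = 0)
o = 0 (o = (-2 + 32**2)*0 = (-2 + 1024)*0 = 1022*0 = 0)
-o = -1*0 = 0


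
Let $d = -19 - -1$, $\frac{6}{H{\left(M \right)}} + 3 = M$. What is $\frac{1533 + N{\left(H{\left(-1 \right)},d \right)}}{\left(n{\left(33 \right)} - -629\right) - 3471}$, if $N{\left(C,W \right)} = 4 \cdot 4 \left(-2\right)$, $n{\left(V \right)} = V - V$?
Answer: $- \frac{1501}{2842} \approx -0.52815$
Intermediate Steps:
$H{\left(M \right)} = \frac{6}{-3 + M}$
$d = -18$ ($d = -19 + 1 = -18$)
$n{\left(V \right)} = 0$
$N{\left(C,W \right)} = -32$ ($N{\left(C,W \right)} = 16 \left(-2\right) = -32$)
$\frac{1533 + N{\left(H{\left(-1 \right)},d \right)}}{\left(n{\left(33 \right)} - -629\right) - 3471} = \frac{1533 - 32}{\left(0 - -629\right) - 3471} = \frac{1501}{\left(0 + 629\right) - 3471} = \frac{1501}{629 - 3471} = \frac{1501}{-2842} = 1501 \left(- \frac{1}{2842}\right) = - \frac{1501}{2842}$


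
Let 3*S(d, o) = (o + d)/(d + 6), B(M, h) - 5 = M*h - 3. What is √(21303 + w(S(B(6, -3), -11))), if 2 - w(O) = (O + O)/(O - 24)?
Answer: √126317807/77 ≈ 145.96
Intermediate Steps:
B(M, h) = 2 + M*h (B(M, h) = 5 + (M*h - 3) = 5 + (-3 + M*h) = 2 + M*h)
S(d, o) = (d + o)/(3*(6 + d)) (S(d, o) = ((o + d)/(d + 6))/3 = ((d + o)/(6 + d))/3 = (d + o)/(3*(6 + d)))
w(O) = 2 - 2*O/(-24 + O) (w(O) = 2 - (O + O)/(O - 24) = 2 - 2*O/(-24 + O))
√(21303 + w(S(B(6, -3), -11))) = √(21303 - 48/(-24 + ((2 + 6*(-3)) - 11)/(3*(6 + (2 + 6*(-3)))))) = √(21303 - 48/(-24 + ((2 - 18) - 11)/(3*(6 + (2 - 18))))) = √(21303 - 48/(-24 + (-16 - 11)/(3*(6 - 16)))) = √(21303 - 48/(-24 + (⅓)*(-27)/(-10))) = √(21303 - 48/(-24 + (⅓)*(-⅒)*(-27))) = √(21303 - 48/(-24 + 9/10)) = √(21303 - 48/(-231/10)) = √(21303 - 48*(-10/231)) = √(21303 + 160/77) = √(1640491/77) = √126317807/77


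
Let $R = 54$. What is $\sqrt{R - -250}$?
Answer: $4 \sqrt{19} \approx 17.436$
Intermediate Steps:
$\sqrt{R - -250} = \sqrt{54 - -250} = \sqrt{54 + 250} = \sqrt{304} = 4 \sqrt{19}$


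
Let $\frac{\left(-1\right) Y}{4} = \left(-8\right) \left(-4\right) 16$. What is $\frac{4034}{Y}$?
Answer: $- \frac{2017}{1024} \approx -1.9697$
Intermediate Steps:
$Y = -2048$ ($Y = - 4 \left(-8\right) \left(-4\right) 16 = - 4 \cdot 32 \cdot 16 = \left(-4\right) 512 = -2048$)
$\frac{4034}{Y} = \frac{4034}{-2048} = 4034 \left(- \frac{1}{2048}\right) = - \frac{2017}{1024}$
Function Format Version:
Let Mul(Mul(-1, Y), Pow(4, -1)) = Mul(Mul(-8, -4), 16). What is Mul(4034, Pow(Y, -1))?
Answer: Rational(-2017, 1024) ≈ -1.9697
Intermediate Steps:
Y = -2048 (Y = Mul(-4, Mul(Mul(-8, -4), 16)) = Mul(-4, Mul(32, 16)) = Mul(-4, 512) = -2048)
Mul(4034, Pow(Y, -1)) = Mul(4034, Pow(-2048, -1)) = Mul(4034, Rational(-1, 2048)) = Rational(-2017, 1024)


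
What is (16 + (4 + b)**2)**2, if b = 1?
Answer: 1681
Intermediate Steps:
(16 + (4 + b)**2)**2 = (16 + (4 + 1)**2)**2 = (16 + 5**2)**2 = (16 + 25)**2 = 41**2 = 1681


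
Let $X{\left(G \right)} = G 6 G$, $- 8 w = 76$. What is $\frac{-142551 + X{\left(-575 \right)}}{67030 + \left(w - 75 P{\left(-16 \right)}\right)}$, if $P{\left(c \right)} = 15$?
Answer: $\frac{3682398}{131791} \approx 27.941$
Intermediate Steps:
$w = - \frac{19}{2}$ ($w = \left(- \frac{1}{8}\right) 76 = - \frac{19}{2} \approx -9.5$)
$X{\left(G \right)} = 6 G^{2}$ ($X{\left(G \right)} = 6 G G = 6 G^{2}$)
$\frac{-142551 + X{\left(-575 \right)}}{67030 + \left(w - 75 P{\left(-16 \right)}\right)} = \frac{-142551 + 6 \left(-575\right)^{2}}{67030 - \frac{2269}{2}} = \frac{-142551 + 6 \cdot 330625}{67030 - \frac{2269}{2}} = \frac{-142551 + 1983750}{67030 - \frac{2269}{2}} = \frac{1841199}{\frac{131791}{2}} = 1841199 \cdot \frac{2}{131791} = \frac{3682398}{131791}$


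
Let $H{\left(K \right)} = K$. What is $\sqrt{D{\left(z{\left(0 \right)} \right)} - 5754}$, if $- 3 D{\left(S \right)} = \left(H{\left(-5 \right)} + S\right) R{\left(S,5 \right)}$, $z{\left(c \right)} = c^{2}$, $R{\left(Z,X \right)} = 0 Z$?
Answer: $i \sqrt{5754} \approx 75.855 i$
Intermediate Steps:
$R{\left(Z,X \right)} = 0$
$D{\left(S \right)} = 0$ ($D{\left(S \right)} = - \frac{\left(-5 + S\right) 0}{3} = \left(- \frac{1}{3}\right) 0 = 0$)
$\sqrt{D{\left(z{\left(0 \right)} \right)} - 5754} = \sqrt{0 - 5754} = \sqrt{-5754} = i \sqrt{5754}$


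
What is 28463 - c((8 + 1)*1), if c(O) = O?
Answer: 28454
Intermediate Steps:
28463 - c((8 + 1)*1) = 28463 - (8 + 1) = 28463 - 9 = 28454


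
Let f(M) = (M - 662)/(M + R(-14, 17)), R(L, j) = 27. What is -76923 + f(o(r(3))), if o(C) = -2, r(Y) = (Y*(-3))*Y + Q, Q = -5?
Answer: -1923739/25 ≈ -76950.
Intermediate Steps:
r(Y) = -5 - 3*Y**2 (r(Y) = (Y*(-3))*Y - 5 = (-3*Y)*Y - 5 = -3*Y**2 - 5 = -5 - 3*Y**2)
f(M) = (-662 + M)/(27 + M) (f(M) = (M - 662)/(M + 27) = (-662 + M)/(27 + M))
-76923 + f(o(r(3))) = -76923 + (-662 - 2)/(27 - 2) = -76923 - 664/25 = -1923739/25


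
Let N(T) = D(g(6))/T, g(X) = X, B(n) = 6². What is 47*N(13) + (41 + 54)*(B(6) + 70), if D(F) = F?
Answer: 131192/13 ≈ 10092.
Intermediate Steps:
B(n) = 36
N(T) = 6/T
47*N(13) + (41 + 54)*(B(6) + 70) = 47*(6/13) + (41 + 54)*(36 + 70) = 47*(6*(1/13)) + 95*106 = 47*(6/13) + 10070 = 282/13 + 10070 = 131192/13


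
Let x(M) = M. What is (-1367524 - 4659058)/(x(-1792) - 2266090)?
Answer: 3013291/1133941 ≈ 2.6574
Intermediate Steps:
(-1367524 - 4659058)/(x(-1792) - 2266090) = (-1367524 - 4659058)/(-1792 - 2266090) = -6026582/(-2267882) = -6026582*(-1/2267882) = 3013291/1133941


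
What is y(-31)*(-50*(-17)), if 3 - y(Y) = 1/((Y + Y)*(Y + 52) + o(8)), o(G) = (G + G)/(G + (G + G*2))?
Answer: 6639350/2603 ≈ 2550.7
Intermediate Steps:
o(G) = ½ (o(G) = (2*G)/(G + (G + 2*G)) = (2*G)/(G + 3*G) = (2*G)/((4*G)) = (2*G)*(1/(4*G)) = ½)
y(Y) = 3 - 1/(½ + 2*Y*(52 + Y)) (y(Y) = 3 - 1/((Y + Y)*(Y + 52) + ½) = 3 - 1/((2*Y)*(52 + Y) + ½) = 3 - 1/(2*Y*(52 + Y) + ½) = 3 - 1/(½ + 2*Y*(52 + Y)))
y(-31)*(-50*(-17)) = ((1 + 12*(-31)² + 624*(-31))/(1 + 4*(-31)² + 208*(-31)))*(-50*(-17)) = ((1 + 12*961 - 19344)/(1 + 4*961 - 6448))*850 = ((1 + 11532 - 19344)/(1 + 3844 - 6448))*850 = (-7811/(-2603))*850 = -1/2603*(-7811)*850 = (7811/2603)*850 = 6639350/2603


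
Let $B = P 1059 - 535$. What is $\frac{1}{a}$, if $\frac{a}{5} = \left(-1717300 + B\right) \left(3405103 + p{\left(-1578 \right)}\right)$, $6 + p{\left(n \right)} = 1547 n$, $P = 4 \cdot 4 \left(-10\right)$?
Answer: $- \frac{1}{9096014390125} \approx -1.0994 \cdot 10^{-13}$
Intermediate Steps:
$P = -160$ ($P = 16 \left(-10\right) = -160$)
$B = -169975$ ($B = \left(-160\right) 1059 - 535 = -169440 - 535 = -169975$)
$p{\left(n \right)} = -6 + 1547 n$
$a = -9096014390125$ ($a = 5 \left(-1717300 - 169975\right) \left(3405103 + \left(-6 + 1547 \left(-1578\right)\right)\right) = 5 \left(- 1887275 \left(3405103 - 2441172\right)\right) = 5 \left(\left(-1887275\right) 963931\right) = 5 \left(-1819202878025\right) = -9096014390125$)
$\frac{1}{a} = \frac{1}{-9096014390125} = - \frac{1}{9096014390125}$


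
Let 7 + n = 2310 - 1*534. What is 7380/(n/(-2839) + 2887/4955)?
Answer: -17302711350/94867 ≈ -1.8239e+5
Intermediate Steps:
n = 1769 (n = -7 + (2310 - 1*534) = -7 + (2310 - 534) = -7 + 1776 = 1769)
7380/(n/(-2839) + 2887/4955) = 7380/(1769/(-2839) + 2887/4955) = 7380/(1769*(-1/2839) + 2887*(1/4955)) = 7380/(-1769/2839 + 2887/4955) = 7380/(-569202/14067245) = 7380*(-14067245/569202) = -17302711350/94867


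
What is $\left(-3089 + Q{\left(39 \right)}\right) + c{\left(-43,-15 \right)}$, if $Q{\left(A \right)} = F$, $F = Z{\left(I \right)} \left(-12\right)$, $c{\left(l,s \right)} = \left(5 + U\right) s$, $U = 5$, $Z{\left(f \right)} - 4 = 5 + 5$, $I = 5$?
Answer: $-3407$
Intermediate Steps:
$Z{\left(f \right)} = 14$ ($Z{\left(f \right)} = 4 + \left(5 + 5\right) = 4 + 10 = 14$)
$c{\left(l,s \right)} = 10 s$ ($c{\left(l,s \right)} = \left(5 + 5\right) s = 10 s$)
$F = -168$ ($F = 14 \left(-12\right) = -168$)
$Q{\left(A \right)} = -168$
$\left(-3089 + Q{\left(39 \right)}\right) + c{\left(-43,-15 \right)} = \left(-3089 - 168\right) + 10 \left(-15\right) = -3257 - 150 = -3407$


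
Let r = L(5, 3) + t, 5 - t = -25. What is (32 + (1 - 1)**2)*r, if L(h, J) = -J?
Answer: 864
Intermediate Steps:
t = 30 (t = 5 - 1*(-25) = 5 + 25 = 30)
r = 27 (r = -1*3 + 30 = -3 + 30 = 27)
(32 + (1 - 1)**2)*r = (32 + (1 - 1)**2)*27 = (32 + 0**2)*27 = (32 + 0)*27 = 32*27 = 864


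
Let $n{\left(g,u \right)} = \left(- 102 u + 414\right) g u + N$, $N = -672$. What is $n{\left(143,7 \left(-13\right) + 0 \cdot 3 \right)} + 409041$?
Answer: $-125765679$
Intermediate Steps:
$n{\left(g,u \right)} = -672 + g u \left(414 - 102 u\right)$ ($n{\left(g,u \right)} = \left(- 102 u + 414\right) g u - 672 = \left(414 - 102 u\right) g u - 672 = g \left(414 - 102 u\right) u - 672 = g u \left(414 - 102 u\right) - 672 = -672 + g u \left(414 - 102 u\right)$)
$n{\left(143,7 \left(-13\right) + 0 \cdot 3 \right)} + 409041 = \left(-672 - 14586 \left(7 \left(-13\right) + 0 \cdot 3\right)^{2} + 414 \cdot 143 \left(7 \left(-13\right) + 0 \cdot 3\right)\right) + 409041 = \left(-672 - 14586 \left(-91 + 0\right)^{2} + 414 \cdot 143 \left(-91 + 0\right)\right) + 409041 = \left(-672 - 14586 \left(-91\right)^{2} + 414 \cdot 143 \left(-91\right)\right) + 409041 = \left(-672 - 14586 \cdot 8281 - 5387382\right) + 409041 = \left(-672 - 120786666 - 5387382\right) + 409041 = -126174720 + 409041 = -125765679$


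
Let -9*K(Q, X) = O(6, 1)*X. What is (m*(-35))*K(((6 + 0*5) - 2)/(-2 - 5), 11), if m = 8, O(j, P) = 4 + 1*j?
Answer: 30800/9 ≈ 3422.2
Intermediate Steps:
O(j, P) = 4 + j
K(Q, X) = -10*X/9 (K(Q, X) = -(4 + 6)*X/9 = -10*X/9)
(m*(-35))*K(((6 + 0*5) - 2)/(-2 - 5), 11) = (8*(-35))*(-10/9*11) = -280*(-110/9) = 30800/9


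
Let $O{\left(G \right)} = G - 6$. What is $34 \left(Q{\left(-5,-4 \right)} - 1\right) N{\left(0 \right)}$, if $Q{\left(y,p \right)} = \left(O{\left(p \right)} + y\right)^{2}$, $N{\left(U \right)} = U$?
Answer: $0$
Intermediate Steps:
$O{\left(G \right)} = -6 + G$ ($O{\left(G \right)} = G - 6 = -6 + G$)
$Q{\left(y,p \right)} = \left(-6 + p + y\right)^{2}$ ($Q{\left(y,p \right)} = \left(\left(-6 + p\right) + y\right)^{2} = \left(-6 + p + y\right)^{2}$)
$34 \left(Q{\left(-5,-4 \right)} - 1\right) N{\left(0 \right)} = 34 \left(\left(-6 - 4 - 5\right)^{2} - 1\right) 0 = 34 \left(\left(-15\right)^{2} - 1\right) 0 = 34 \left(225 - 1\right) 0 = 34 \cdot 224 \cdot 0 = 34 \cdot 0 = 0$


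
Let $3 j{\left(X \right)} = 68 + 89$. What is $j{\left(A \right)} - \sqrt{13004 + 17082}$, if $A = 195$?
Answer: $\frac{157}{3} - 7 \sqrt{614} \approx -121.12$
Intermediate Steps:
$j{\left(X \right)} = \frac{157}{3}$ ($j{\left(X \right)} = \frac{68 + 89}{3} = \frac{1}{3} \cdot 157 = \frac{157}{3}$)
$j{\left(A \right)} - \sqrt{13004 + 17082} = \frac{157}{3} - \sqrt{13004 + 17082} = \frac{157}{3} - \sqrt{30086} = \frac{157}{3} - 7 \sqrt{614}$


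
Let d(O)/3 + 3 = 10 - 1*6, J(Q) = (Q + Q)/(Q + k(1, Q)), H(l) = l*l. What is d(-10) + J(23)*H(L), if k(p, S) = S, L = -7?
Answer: 52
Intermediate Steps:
H(l) = l²
J(Q) = 1 (J(Q) = (Q + Q)/(Q + Q) = (2*Q)/((2*Q)) = (2*Q)*(1/(2*Q)) = 1)
d(O) = 3 (d(O) = -9 + 3*(10 - 1*6) = -9 + 3*(10 - 6) = -9 + 3*4 = -9 + 12 = 3)
d(-10) + J(23)*H(L) = 3 + 1*(-7)² = 3 + 1*49 = 3 + 49 = 52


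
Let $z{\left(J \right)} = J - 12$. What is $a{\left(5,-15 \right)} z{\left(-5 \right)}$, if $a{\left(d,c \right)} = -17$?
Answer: $289$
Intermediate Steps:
$z{\left(J \right)} = -12 + J$
$a{\left(5,-15 \right)} z{\left(-5 \right)} = - 17 \left(-12 - 5\right) = \left(-17\right) \left(-17\right) = 289$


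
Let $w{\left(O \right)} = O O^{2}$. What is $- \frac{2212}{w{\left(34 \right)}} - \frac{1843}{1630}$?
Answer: $- \frac{4752677}{4004095} \approx -1.187$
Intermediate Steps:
$w{\left(O \right)} = O^{3}$
$- \frac{2212}{w{\left(34 \right)}} - \frac{1843}{1630} = - \frac{2212}{34^{3}} - \frac{1843}{1630} = - \frac{2212}{39304} - \frac{1843}{1630} = \left(-2212\right) \frac{1}{39304} - \frac{1843}{1630} = - \frac{553}{9826} - \frac{1843}{1630} = - \frac{4752677}{4004095}$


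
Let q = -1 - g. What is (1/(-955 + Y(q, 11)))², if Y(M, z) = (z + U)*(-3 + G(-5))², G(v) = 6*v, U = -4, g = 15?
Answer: 1/44462224 ≈ 2.2491e-8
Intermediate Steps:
q = -16 (q = -1 - 1*15 = -1 - 15 = -16)
Y(M, z) = -4356 + 1089*z (Y(M, z) = (z - 4)*(-3 + 6*(-5))² = (-4 + z)*(-3 - 30)² = (-4 + z)*(-33)² = (-4 + z)*1089 = -4356 + 1089*z)
(1/(-955 + Y(q, 11)))² = (1/(-955 + (-4356 + 1089*11)))² = (1/(-955 + (-4356 + 11979)))² = (1/(-955 + 7623))² = (1/6668)² = 1/44462224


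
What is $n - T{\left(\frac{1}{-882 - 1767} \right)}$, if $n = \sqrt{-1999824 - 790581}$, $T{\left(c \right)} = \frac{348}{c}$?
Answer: $921852 + 3 i \sqrt{310045} \approx 9.2185 \cdot 10^{5} + 1670.5 i$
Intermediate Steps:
$n = 3 i \sqrt{310045}$ ($n = \sqrt{-2790405} = 3 i \sqrt{310045} \approx 1670.5 i$)
$n - T{\left(\frac{1}{-882 - 1767} \right)} = 3 i \sqrt{310045} - \frac{348}{\frac{1}{-882 - 1767}} = 3 i \sqrt{310045} - \frac{348}{\frac{1}{-2649}} = 3 i \sqrt{310045} - \frac{348}{- \frac{1}{2649}} = 3 i \sqrt{310045} - 348 \left(-2649\right) = 3 i \sqrt{310045} - -921852 = 3 i \sqrt{310045} + 921852 = 921852 + 3 i \sqrt{310045}$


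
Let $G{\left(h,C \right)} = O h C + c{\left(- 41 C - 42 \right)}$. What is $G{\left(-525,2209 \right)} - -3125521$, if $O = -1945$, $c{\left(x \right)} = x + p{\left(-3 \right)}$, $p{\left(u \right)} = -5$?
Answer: $2258700030$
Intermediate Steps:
$c{\left(x \right)} = -5 + x$ ($c{\left(x \right)} = x - 5 = -5 + x$)
$G{\left(h,C \right)} = -47 - 41 C - 1945 C h$ ($G{\left(h,C \right)} = - 1945 h C - \left(47 + 41 C\right) = - 1945 C h - \left(47 + 41 C\right) = -47 - 41 C - 1945 C h$)
$G{\left(-525,2209 \right)} - -3125521 = \left(-47 - 90569 - 4296505 \left(-525\right)\right) - -3125521 = \left(-47 - 90569 + 2255665125\right) + 3125521 = 2255574509 + 3125521 = 2258700030$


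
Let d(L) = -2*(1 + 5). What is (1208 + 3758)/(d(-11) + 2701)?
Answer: 4966/2689 ≈ 1.8468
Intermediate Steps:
d(L) = -12 (d(L) = -2*6 = -12)
(1208 + 3758)/(d(-11) + 2701) = (1208 + 3758)/(-12 + 2701) = 4966/2689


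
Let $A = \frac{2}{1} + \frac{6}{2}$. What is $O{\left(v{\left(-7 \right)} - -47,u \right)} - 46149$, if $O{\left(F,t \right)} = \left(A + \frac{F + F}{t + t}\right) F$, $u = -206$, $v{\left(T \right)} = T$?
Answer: $- \frac{4733547}{103} \approx -45957.0$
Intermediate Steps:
$A = 5$ ($A = 2 \cdot 1 + 6 \cdot \frac{1}{2} = 2 + 3 = 5$)
$O{\left(F,t \right)} = F \left(5 + \frac{F}{t}\right)$ ($O{\left(F,t \right)} = \left(5 + \frac{F + F}{t + t}\right) F = \left(5 + \frac{2 F}{2 t}\right) F = \left(5 + 2 F \frac{1}{2 t}\right) F = \left(5 + \frac{F}{t}\right) F = F \left(5 + \frac{F}{t}\right)$)
$O{\left(v{\left(-7 \right)} - -47,u \right)} - 46149 = \frac{\left(-7 - -47\right) \left(\left(-7 - -47\right) + 5 \left(-206\right)\right)}{-206} - 46149 = \left(-7 + 47\right) \left(- \frac{1}{206}\right) \left(\left(-7 + 47\right) - 1030\right) - 46149 = 40 \left(- \frac{1}{206}\right) \left(40 - 1030\right) - 46149 = 40 \left(- \frac{1}{206}\right) \left(-990\right) - 46149 = \frac{19800}{103} - 46149 = - \frac{4733547}{103}$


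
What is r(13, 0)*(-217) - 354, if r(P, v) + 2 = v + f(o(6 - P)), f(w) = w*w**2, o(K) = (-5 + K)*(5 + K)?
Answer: -2999728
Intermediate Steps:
f(w) = w**3
r(P, v) = -2 + v + (-25 + (6 - P)**2)**3 (r(P, v) = -2 + (v + (-25 + (6 - P)**2)**3) = -2 + v + (-25 + (6 - P)**2)**3)
r(13, 0)*(-217) - 354 = (-2 + 0 + (-25 + (-6 + 13)**2)**3)*(-217) - 354 = (-2 + 0 + (-25 + 7**2)**3)*(-217) - 354 = (-2 + 0 + (-25 + 49)**3)*(-217) - 354 = (-2 + 0 + 24**3)*(-217) - 354 = (-2 + 0 + 13824)*(-217) - 354 = 13822*(-217) - 354 = -2999374 - 354 = -2999728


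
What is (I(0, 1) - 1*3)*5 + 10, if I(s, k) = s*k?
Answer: -5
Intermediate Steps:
I(s, k) = k*s
(I(0, 1) - 1*3)*5 + 10 = (1*0 - 1*3)*5 + 10 = (0 - 3)*5 + 10 = -3*5 + 10 = -15 + 10 = -5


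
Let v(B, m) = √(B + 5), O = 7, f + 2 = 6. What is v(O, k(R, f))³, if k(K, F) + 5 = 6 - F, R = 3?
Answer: 24*√3 ≈ 41.569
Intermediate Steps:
f = 4 (f = -2 + 6 = 4)
k(K, F) = 1 - F (k(K, F) = -5 + (6 - F) = 1 - F)
v(B, m) = √(5 + B)
v(O, k(R, f))³ = (√(5 + 7))³ = (√12)³ = (2*√3)³ = 24*√3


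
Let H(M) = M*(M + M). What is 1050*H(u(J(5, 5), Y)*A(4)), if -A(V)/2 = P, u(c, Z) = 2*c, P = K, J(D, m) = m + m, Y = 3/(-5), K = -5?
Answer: 84000000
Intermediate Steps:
Y = -⅗ (Y = 3*(-⅕) = -⅗ ≈ -0.60000)
J(D, m) = 2*m
P = -5
A(V) = 10 (A(V) = -2*(-5) = 10)
H(M) = 2*M² (H(M) = M*(2*M) = 2*M²)
1050*H(u(J(5, 5), Y)*A(4)) = 1050*(2*((2*(2*5))*10)²) = 1050*(2*((2*10)*10)²) = 1050*(2*(20*10)²) = 1050*(2*200²) = 1050*(2*40000) = 1050*80000 = 84000000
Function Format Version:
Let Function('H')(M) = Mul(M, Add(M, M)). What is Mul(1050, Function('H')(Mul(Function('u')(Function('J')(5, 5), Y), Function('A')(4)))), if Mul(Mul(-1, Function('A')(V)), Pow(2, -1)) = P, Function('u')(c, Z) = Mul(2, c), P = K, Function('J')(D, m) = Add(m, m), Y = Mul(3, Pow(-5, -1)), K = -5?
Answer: 84000000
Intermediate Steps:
Y = Rational(-3, 5) (Y = Mul(3, Rational(-1, 5)) = Rational(-3, 5) ≈ -0.60000)
Function('J')(D, m) = Mul(2, m)
P = -5
Function('A')(V) = 10 (Function('A')(V) = Mul(-2, -5) = 10)
Function('H')(M) = Mul(2, Pow(M, 2)) (Function('H')(M) = Mul(M, Mul(2, M)) = Mul(2, Pow(M, 2)))
Mul(1050, Function('H')(Mul(Function('u')(Function('J')(5, 5), Y), Function('A')(4)))) = Mul(1050, Mul(2, Pow(Mul(Mul(2, Mul(2, 5)), 10), 2))) = Mul(1050, Mul(2, Pow(Mul(Mul(2, 10), 10), 2))) = Mul(1050, Mul(2, Pow(Mul(20, 10), 2))) = Mul(1050, Mul(2, Pow(200, 2))) = Mul(1050, Mul(2, 40000)) = Mul(1050, 80000) = 84000000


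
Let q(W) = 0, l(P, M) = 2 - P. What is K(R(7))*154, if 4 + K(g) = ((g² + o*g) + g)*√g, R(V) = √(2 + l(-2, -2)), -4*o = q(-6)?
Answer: -616 + 154*6^(¾) + 924*6^(¼) ≈ 1420.5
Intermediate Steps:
o = 0 (o = -¼*0 = 0)
R(V) = √6 (R(V) = √(2 + (2 - 1*(-2))) = √(2 + (2 + 2)) = √(2 + 4) = √6)
K(g) = -4 + √g*(g + g²) (K(g) = -4 + ((g² + 0*g) + g)*√g = -4 + ((g² + 0) + g)*√g = -4 + (g² + g)*√g = -4 + (g + g²)*√g = -4 + √g*(g + g²))
K(R(7))*154 = (-4 + (√6)^(3/2) + (√6)^(5/2))*154 = (-4 + 6^(¾) + 6*6^(¼))*154 = -616 + 154*6^(¾) + 924*6^(¼)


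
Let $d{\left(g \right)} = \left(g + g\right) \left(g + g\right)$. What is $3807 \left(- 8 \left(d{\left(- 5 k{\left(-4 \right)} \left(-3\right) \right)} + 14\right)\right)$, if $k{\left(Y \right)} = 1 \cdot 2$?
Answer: $-110067984$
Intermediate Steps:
$k{\left(Y \right)} = 2$
$d{\left(g \right)} = 4 g^{2}$ ($d{\left(g \right)} = 2 g 2 g = 4 g^{2}$)
$3807 \left(- 8 \left(d{\left(- 5 k{\left(-4 \right)} \left(-3\right) \right)} + 14\right)\right) = 3807 \left(- 8 \left(4 \left(\left(-5\right) 2 \left(-3\right)\right)^{2} + 14\right)\right) = 3807 \left(- 8 \left(4 \left(\left(-10\right) \left(-3\right)\right)^{2} + 14\right)\right) = 3807 \left(- 8 \left(4 \cdot 30^{2} + 14\right)\right) = 3807 \left(- 8 \left(4 \cdot 900 + 14\right)\right) = 3807 \left(- 8 \left(3600 + 14\right)\right) = 3807 \left(\left(-8\right) 3614\right) = 3807 \left(-28912\right) = -110067984$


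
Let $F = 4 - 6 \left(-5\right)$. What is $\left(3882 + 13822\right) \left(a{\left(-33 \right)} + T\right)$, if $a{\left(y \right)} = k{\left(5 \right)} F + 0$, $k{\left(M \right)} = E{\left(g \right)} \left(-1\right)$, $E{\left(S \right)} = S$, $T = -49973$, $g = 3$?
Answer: $-886527800$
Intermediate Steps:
$k{\left(M \right)} = -3$ ($k{\left(M \right)} = 3 \left(-1\right) = -3$)
$F = 34$ ($F = 4 - -30 = 4 + 30 = 34$)
$a{\left(y \right)} = -102$ ($a{\left(y \right)} = \left(-3\right) 34 + 0 = -102 + 0 = -102$)
$\left(3882 + 13822\right) \left(a{\left(-33 \right)} + T\right) = \left(3882 + 13822\right) \left(-102 - 49973\right) = 17704 \left(-50075\right) = -886527800$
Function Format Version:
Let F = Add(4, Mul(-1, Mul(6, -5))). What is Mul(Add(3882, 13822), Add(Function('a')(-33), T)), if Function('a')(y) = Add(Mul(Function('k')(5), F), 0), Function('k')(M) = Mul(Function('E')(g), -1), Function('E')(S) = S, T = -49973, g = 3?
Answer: -886527800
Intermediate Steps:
Function('k')(M) = -3 (Function('k')(M) = Mul(3, -1) = -3)
F = 34 (F = Add(4, Mul(-1, -30)) = Add(4, 30) = 34)
Function('a')(y) = -102 (Function('a')(y) = Add(Mul(-3, 34), 0) = Add(-102, 0) = -102)
Mul(Add(3882, 13822), Add(Function('a')(-33), T)) = Mul(Add(3882, 13822), Add(-102, -49973)) = Mul(17704, -50075) = -886527800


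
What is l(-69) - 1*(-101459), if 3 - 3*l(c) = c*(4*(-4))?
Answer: 101092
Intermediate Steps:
l(c) = 1 + 16*c/3 (l(c) = 1 - c*4*(-4)/3 = 1 - c*(-16)/3 = 1 - (-16)*c/3 = 1 + 16*c/3)
l(-69) - 1*(-101459) = (1 + (16/3)*(-69)) - 1*(-101459) = (1 - 368) + 101459 = -367 + 101459 = 101092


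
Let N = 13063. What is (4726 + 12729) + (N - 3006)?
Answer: 27512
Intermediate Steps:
(4726 + 12729) + (N - 3006) = (4726 + 12729) + (13063 - 3006) = 17455 + 10057 = 27512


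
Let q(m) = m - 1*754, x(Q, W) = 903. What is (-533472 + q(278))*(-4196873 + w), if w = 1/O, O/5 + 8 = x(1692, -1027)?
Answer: 10028080951568952/4475 ≈ 2.2409e+12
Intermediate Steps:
O = 4475 (O = -40 + 5*903 = -40 + 4515 = 4475)
q(m) = -754 + m (q(m) = m - 754 = -754 + m)
w = 1/4475 ≈ 0.00022346
(-533472 + q(278))*(-4196873 + w) = (-533472 + (-754 + 278))*(-4196873 + 1/4475) = (-533472 - 476)*(-18781006674/4475) = -533948*(-18781006674/4475) = 10028080951568952/4475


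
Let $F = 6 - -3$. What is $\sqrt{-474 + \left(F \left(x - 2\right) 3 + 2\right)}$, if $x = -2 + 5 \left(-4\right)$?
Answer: $4 i \sqrt{70} \approx 33.466 i$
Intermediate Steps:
$x = -22$ ($x = -2 - 20 = -22$)
$F = 9$ ($F = 6 + 3 = 9$)
$\sqrt{-474 + \left(F \left(x - 2\right) 3 + 2\right)} = \sqrt{-474 + \left(9 \left(-22 - 2\right) 3 + 2\right)} = \sqrt{-474 + \left(9 \left(\left(-24\right) 3\right) + 2\right)} = \sqrt{-474 + \left(9 \left(-72\right) + 2\right)} = \sqrt{-474 + \left(-648 + 2\right)} = \sqrt{-474 - 646} = \sqrt{-1120} = 4 i \sqrt{70}$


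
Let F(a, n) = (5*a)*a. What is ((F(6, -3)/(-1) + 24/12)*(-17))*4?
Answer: 12104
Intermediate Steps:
F(a, n) = 5*a²
((F(6, -3)/(-1) + 24/12)*(-17))*4 = (((5*6²)/(-1) + 24/12)*(-17))*4 = (((5*36)*(-1) + 24*(1/12))*(-17))*4 = ((180*(-1) + 2)*(-17))*4 = ((-180 + 2)*(-17))*4 = -178*(-17)*4 = 3026*4 = 12104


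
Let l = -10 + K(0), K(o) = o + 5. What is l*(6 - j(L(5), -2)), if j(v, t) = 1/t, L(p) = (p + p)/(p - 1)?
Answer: -65/2 ≈ -32.500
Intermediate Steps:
K(o) = 5 + o
L(p) = 2*p/(-1 + p) (L(p) = (2*p)/(-1 + p) = 2*p/(-1 + p))
l = -5 (l = -10 + (5 + 0) = -10 + 5 = -5)
l*(6 - j(L(5), -2)) = -5*(6 - 1/(-2)) = -5*(6 - 1*(-1/2)) = -5*(6 + 1/2) = -5*13/2 = -65/2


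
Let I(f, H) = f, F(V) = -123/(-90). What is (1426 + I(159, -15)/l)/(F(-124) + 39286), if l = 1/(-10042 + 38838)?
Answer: 137399700/1178621 ≈ 116.58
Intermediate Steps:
F(V) = 41/30 (F(V) = -123*(-1/90) = 41/30)
l = 1/28796 ≈ 3.4727e-5
(1426 + I(159, -15)/l)/(F(-124) + 39286) = (1426 + 159/(1/28796))/(41/30 + 39286) = (1426 + 159*28796)/(1178621/30) = (1426 + 4578564)*(30/1178621) = 4579990*(30/1178621) = 137399700/1178621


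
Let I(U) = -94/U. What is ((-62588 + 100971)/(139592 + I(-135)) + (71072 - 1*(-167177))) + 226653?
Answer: 8761089880333/18845014 ≈ 4.6490e+5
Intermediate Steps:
((-62588 + 100971)/(139592 + I(-135)) + (71072 - 1*(-167177))) + 226653 = ((-62588 + 100971)/(139592 - 94/(-135)) + (71072 - 1*(-167177))) + 226653 = (38383/(139592 - 94*(-1/135)) + (71072 + 167177)) + 226653 = (38383/(139592 + 94/135) + 238249) + 226653 = (38383/(18845014/135) + 238249) + 226653 = (38383*(135/18845014) + 238249) + 226653 = (5181705/18845014 + 238249) + 226653 = 4489810922191/18845014 + 226653 = 8761089880333/18845014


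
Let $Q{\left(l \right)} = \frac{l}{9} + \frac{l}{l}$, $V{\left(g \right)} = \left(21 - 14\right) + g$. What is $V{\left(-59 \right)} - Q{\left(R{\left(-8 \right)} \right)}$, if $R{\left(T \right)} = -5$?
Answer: $- \frac{472}{9} \approx -52.444$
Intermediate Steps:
$V{\left(g \right)} = 7 + g$
$Q{\left(l \right)} = 1 + \frac{l}{9}$ ($Q{\left(l \right)} = l \frac{1}{9} + 1 = \frac{l}{9} + 1 = 1 + \frac{l}{9}$)
$V{\left(-59 \right)} - Q{\left(R{\left(-8 \right)} \right)} = \left(7 - 59\right) - \left(1 + \frac{1}{9} \left(-5\right)\right) = -52 - \left(1 - \frac{5}{9}\right) = -52 - \frac{4}{9} = - \frac{472}{9}$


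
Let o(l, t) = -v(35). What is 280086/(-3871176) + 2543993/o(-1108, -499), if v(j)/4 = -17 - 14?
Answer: 102585519949/5000269 ≈ 20516.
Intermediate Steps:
v(j) = -124 (v(j) = 4*(-17 - 14) = 4*(-31) = -124)
o(l, t) = 124 (o(l, t) = -1*(-124) = 124)
280086/(-3871176) + 2543993/o(-1108, -499) = 280086/(-3871176) + 2543993/124 = 280086*(-1/3871176) + 2543993*(1/124) = -46681/645196 + 2543993/124 = 102585519949/5000269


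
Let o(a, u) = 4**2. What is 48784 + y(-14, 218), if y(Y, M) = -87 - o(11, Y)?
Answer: 48681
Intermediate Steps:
o(a, u) = 16
y(Y, M) = -103 (y(Y, M) = -87 - 1*16 = -87 - 16 = -103)
48784 + y(-14, 218) = 48784 - 103 = 48681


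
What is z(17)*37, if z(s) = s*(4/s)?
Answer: 148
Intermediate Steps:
z(s) = 4
z(17)*37 = 4*37 = 148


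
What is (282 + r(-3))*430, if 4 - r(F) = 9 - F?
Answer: 117820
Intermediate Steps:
r(F) = -5 + F (r(F) = 4 - (9 - F) = 4 + (-9 + F) = -5 + F)
(282 + r(-3))*430 = (282 + (-5 - 3))*430 = (282 - 8)*430 = 274*430 = 117820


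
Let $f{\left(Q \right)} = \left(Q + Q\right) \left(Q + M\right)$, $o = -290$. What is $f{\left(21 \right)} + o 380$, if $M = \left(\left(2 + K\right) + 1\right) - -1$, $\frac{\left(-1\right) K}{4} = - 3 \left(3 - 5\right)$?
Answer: $-110158$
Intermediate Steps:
$K = -24$ ($K = - 4 \left(- 3 \left(3 - 5\right)\right) = - 4 \left(\left(-3\right) \left(-2\right)\right) = \left(-4\right) 6 = -24$)
$M = -20$ ($M = \left(\left(2 - 24\right) + 1\right) - -1 = \left(-22 + 1\right) + 1 = -21 + 1 = -20$)
$f{\left(Q \right)} = 2 Q \left(-20 + Q\right)$ ($f{\left(Q \right)} = \left(Q + Q\right) \left(Q - 20\right) = 2 Q \left(-20 + Q\right)$)
$f{\left(21 \right)} + o 380 = 2 \cdot 21 \left(-20 + 21\right) - 110200 = 2 \cdot 21 \cdot 1 - 110200 = 42 - 110200 = -110158$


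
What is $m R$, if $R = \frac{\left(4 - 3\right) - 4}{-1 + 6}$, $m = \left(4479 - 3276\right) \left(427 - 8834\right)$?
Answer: $\frac{30340863}{5} \approx 6.0682 \cdot 10^{6}$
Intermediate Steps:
$m = -10113621$ ($m = 1203 \left(-8407\right) = -10113621$)
$R = - \frac{3}{5}$ ($R = \frac{\left(4 - 3\right) - 4}{5} = \left(1 - 4\right) \frac{1}{5} = \left(-3\right) \frac{1}{5} = - \frac{3}{5} \approx -0.6$)
$m R = \left(-10113621\right) \left(- \frac{3}{5}\right) = \frac{30340863}{5}$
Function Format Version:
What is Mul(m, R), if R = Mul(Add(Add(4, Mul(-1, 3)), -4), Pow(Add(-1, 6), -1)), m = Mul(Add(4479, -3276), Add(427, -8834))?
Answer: Rational(30340863, 5) ≈ 6.0682e+6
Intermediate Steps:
m = -10113621 (m = Mul(1203, -8407) = -10113621)
R = Rational(-3, 5) (R = Mul(Add(Add(4, -3), -4), Pow(5, -1)) = Mul(Add(1, -4), Rational(1, 5)) = Mul(-3, Rational(1, 5)) = Rational(-3, 5) ≈ -0.60000)
Mul(m, R) = Mul(-10113621, Rational(-3, 5)) = Rational(30340863, 5)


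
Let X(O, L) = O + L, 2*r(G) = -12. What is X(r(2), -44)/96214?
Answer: -25/48107 ≈ -0.00051968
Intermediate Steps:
r(G) = -6 (r(G) = (½)*(-12) = -6)
X(O, L) = L + O
X(r(2), -44)/96214 = (-44 - 6)/96214 = -50*1/96214 = -25/48107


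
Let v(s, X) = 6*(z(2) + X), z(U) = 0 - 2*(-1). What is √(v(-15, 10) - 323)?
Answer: I*√251 ≈ 15.843*I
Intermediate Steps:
z(U) = 2 (z(U) = 0 + 2 = 2)
v(s, X) = 12 + 6*X (v(s, X) = 6*(2 + X) = 12 + 6*X)
√(v(-15, 10) - 323) = √((12 + 6*10) - 323) = √((12 + 60) - 323) = √(72 - 323) = √(-251) = I*√251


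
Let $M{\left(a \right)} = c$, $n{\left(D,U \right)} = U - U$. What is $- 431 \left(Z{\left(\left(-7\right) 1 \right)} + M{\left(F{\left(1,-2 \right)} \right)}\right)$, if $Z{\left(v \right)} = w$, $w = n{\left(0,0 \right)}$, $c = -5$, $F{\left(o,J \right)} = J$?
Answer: $2155$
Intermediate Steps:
$n{\left(D,U \right)} = 0$
$M{\left(a \right)} = -5$
$w = 0$
$Z{\left(v \right)} = 0$
$- 431 \left(Z{\left(\left(-7\right) 1 \right)} + M{\left(F{\left(1,-2 \right)} \right)}\right) = - 431 \left(0 - 5\right) = \left(-431\right) \left(-5\right) = 2155$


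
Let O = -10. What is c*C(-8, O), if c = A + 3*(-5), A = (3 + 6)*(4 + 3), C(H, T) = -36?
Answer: -1728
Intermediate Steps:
A = 63 (A = 9*7 = 63)
c = 48 (c = 63 + 3*(-5) = 63 - 15 = 48)
c*C(-8, O) = 48*(-36) = -1728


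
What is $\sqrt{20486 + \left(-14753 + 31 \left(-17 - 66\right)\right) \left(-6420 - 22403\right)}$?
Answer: $2 \sqrt{124851946} \approx 22347.0$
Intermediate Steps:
$\sqrt{20486 + \left(-14753 + 31 \left(-17 - 66\right)\right) \left(-6420 - 22403\right)} = \sqrt{20486 + \left(-14753 + 31 \left(-83\right)\right) \left(-28823\right)} = \sqrt{20486 + \left(-14753 - 2573\right) \left(-28823\right)} = \sqrt{20486 - -499387298} = \sqrt{20486 + 499387298} = \sqrt{499407784} = 2 \sqrt{124851946}$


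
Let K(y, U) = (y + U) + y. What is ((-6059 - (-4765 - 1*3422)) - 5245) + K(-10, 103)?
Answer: -3034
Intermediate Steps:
K(y, U) = U + 2*y (K(y, U) = (U + y) + y = U + 2*y)
((-6059 - (-4765 - 1*3422)) - 5245) + K(-10, 103) = ((-6059 - (-4765 - 1*3422)) - 5245) + (103 + 2*(-10)) = ((-6059 - (-4765 - 3422)) - 5245) + (103 - 20) = ((-6059 - 1*(-8187)) - 5245) + 83 = ((-6059 + 8187) - 5245) + 83 = (2128 - 5245) + 83 = -3117 + 83 = -3034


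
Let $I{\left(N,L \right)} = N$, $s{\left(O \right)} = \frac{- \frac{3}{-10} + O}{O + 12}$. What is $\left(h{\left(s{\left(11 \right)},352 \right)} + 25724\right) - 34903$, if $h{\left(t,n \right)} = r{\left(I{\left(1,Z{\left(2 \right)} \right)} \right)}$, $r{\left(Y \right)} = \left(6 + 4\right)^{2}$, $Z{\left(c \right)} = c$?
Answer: $-9079$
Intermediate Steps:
$s{\left(O \right)} = \frac{\frac{3}{10} + O}{12 + O}$ ($s{\left(O \right)} = \frac{\left(-3\right) \left(- \frac{1}{10}\right) + O}{12 + O} = \frac{\frac{3}{10} + O}{12 + O}$)
$r{\left(Y \right)} = 100$ ($r{\left(Y \right)} = 10^{2} = 100$)
$h{\left(t,n \right)} = 100$
$\left(h{\left(s{\left(11 \right)},352 \right)} + 25724\right) - 34903 = \left(100 + 25724\right) - 34903 = 25824 - 34903 = -9079$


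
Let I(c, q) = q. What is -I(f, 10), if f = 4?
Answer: -10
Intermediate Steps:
-I(f, 10) = -1*10 = -10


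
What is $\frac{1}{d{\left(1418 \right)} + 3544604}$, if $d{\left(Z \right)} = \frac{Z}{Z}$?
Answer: $\frac{1}{3544605} \approx 2.8212 \cdot 10^{-7}$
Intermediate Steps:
$d{\left(Z \right)} = 1$
$\frac{1}{d{\left(1418 \right)} + 3544604} = \frac{1}{1 + 3544604} = \frac{1}{3544605}$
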